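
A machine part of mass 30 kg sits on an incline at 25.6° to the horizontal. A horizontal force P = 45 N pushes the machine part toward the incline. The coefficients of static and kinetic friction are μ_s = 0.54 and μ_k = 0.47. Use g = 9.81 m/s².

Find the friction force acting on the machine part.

The horizontal push has a component P sin θ into the surface, so N = m g cos θ + P sin θ = 265.4 + 19.44 = 284.9 N.
Along the incline, the net driving force (taking up-slope positive) is P cos θ − m g sin θ = 40.58 − 127.2 = -86.58 N, so equilibrium requires friction f = 86.58 N (up-slope).
The limit of static friction is μ_s N = 153.8 N.
|f_req| = 86.58 ≤ 153.8 N → the machine part is in equilibrium; friction equals the required value.

f ≈ 86.6 N (up the incline)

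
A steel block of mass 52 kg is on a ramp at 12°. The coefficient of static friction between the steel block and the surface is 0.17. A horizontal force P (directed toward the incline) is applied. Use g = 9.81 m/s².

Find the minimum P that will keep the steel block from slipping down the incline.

The steel block tends to slide down (tan θ > μ_s), so at the point of impending slip friction acts up-slope at its limit: f = μ_s N.
Perpendicular to the incline: N = m g cos θ + P sin θ.
Along the incline: P cos θ + μ_s N = m g sin θ, i.e. P cos θ + μ_s (m g cos θ + P sin θ) = m g sin θ.
Solving, P (cos θ + μ_s sin θ) = m g (sin θ − μ_s cos θ), so P = 510×0.04163/1.013 = 21 N.

P_min ≈ 21 N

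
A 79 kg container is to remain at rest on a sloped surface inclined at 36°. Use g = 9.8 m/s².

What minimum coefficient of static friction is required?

μ_s,min ≈ 0.727

At the slip threshold m g sin θ = μ_s m g cos θ, so μ_s,min = tan θ.
μ_s,min = tan 36° = 0.727.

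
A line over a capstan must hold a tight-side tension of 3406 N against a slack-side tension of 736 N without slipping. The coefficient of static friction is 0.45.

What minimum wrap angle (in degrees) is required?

T₂/T₁ = e^{μβ} → β = ln(T₂/T₁)/μ.
β = ln(3406/736)/0.45 = 1.532/0.45 = 3.405 rad.
In degrees: β = 3.405 × 180/π = 195°.

β_min ≈ 195°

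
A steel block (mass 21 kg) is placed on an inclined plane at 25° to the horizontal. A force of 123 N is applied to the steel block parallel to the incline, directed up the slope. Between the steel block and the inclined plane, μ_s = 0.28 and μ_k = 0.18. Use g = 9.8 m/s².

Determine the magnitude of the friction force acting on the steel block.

Normal force: N = m g cos θ = 21 × 9.8 × cos 25° = 186.5 N.
For equilibrium along the incline the friction force must supply f = m g sin θ − P = 86.97 − 123 = -36.03 N (positive meaning up-slope).
Maximum static friction available: μ_s N = 0.28 × 186.5 = 52.23 N.
Since |-36.03| ≤ 52.23 N, static friction is sufficient; f equals the required value, not μ_s N.

f ≈ 36 N (down the incline)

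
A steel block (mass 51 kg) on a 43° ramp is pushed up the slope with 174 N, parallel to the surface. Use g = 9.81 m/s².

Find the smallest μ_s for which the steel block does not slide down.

N = m g cos θ = 365.9 N.
Friction must make up the shortfall along the incline: f = m g sin θ − P = 341.2 − 174 = 167.2 N.
At the threshold f = μ_s N, so μ_s,min = 167.2/365.9 = 0.457.

μ_s,min ≈ 0.457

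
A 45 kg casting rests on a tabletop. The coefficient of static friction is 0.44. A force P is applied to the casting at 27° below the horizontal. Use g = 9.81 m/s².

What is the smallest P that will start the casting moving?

P ≈ 281 N

N = m g + P sin α (the push presses the casting into the tabletop).
At impending slip, P cos α = μ_s N = μ_s (m g + P sin α).
Solving: P (cos α − μ_s sin α) = μ_s m g → P = 0.44×441/(cos 27° − 0.44 sin 27°) = 194/0.6913 = 281 N.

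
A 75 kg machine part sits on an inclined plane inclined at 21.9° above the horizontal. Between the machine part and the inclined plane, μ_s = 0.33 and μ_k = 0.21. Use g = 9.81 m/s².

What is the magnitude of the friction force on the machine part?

f ≈ 143 N (up the incline)

Normal force: N = m g cos θ = 75 × 9.81 × cos 21.9° = 682.7 N.
For equilibrium along the incline, friction must balance the weight component: f = m g sin θ = 274.4 N up the slope.
Static friction can supply at most μ_s N = 225.3 N.
Since |274.4| > 225.3 N, static friction cannot hold it; the machine part slides down the incline and kinetic friction applies: f = μ_k N = 0.21 × 682.7 = 143 N.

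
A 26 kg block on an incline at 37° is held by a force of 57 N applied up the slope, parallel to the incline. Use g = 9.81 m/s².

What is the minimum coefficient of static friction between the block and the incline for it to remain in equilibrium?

μ_s,min ≈ 0.474

N = m g cos θ = 203.7 N.
Friction must make up the shortfall along the incline: f = m g sin θ − P = 153.5 − 57 = 96.5 N.
At the threshold f = μ_s N, so μ_s,min = 96.5/203.7 = 0.474.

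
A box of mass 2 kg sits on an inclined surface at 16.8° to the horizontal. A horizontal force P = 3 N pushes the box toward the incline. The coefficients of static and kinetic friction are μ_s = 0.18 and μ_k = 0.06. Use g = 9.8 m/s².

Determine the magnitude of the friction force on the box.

f ≈ 2.79 N (up the incline)

Normal direction: N = m g cos θ + P sin θ = 19.63 N.
Parallel to the incline: P cos θ − m g sin θ = 2.872 − 5.665 = -2.793 N; the friction needed to balance this is 2.793 N acting up the slope.
The limit of static friction is μ_s N = 3.534 N.
|f_req| = 2.793 ≤ 3.534 N → the box is in equilibrium; friction equals the required value.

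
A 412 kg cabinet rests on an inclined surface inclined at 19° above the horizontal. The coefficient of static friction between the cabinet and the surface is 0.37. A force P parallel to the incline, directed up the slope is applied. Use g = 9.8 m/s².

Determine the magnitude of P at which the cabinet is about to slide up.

P ≈ 2730 N

At impending motion up the slope, friction acts down-slope at its limit: f = μ_s N.
P is parallel to the surface, so N = m g cos θ = 3820 N.
Along the incline: P = m g sin θ + μ_s N = 1310 + 0.37×3820 = 2730 N.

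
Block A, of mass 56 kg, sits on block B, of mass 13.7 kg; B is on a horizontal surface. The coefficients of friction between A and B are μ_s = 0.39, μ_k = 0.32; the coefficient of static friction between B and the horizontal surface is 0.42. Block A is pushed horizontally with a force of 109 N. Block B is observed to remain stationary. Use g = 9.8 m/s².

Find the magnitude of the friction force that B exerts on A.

The normal force B exerts on A is simply A's weight, N₁ = 548.8 N.
Maximum static friction on A from B: μ_s N₁ = 0.39×548.8 = 214 N.
Since P = 109 N ≤ 214 N, A does not slip on B; friction on A equals P = 109 N.
By Newton's third law B feels 109 N forward from A. With B stationary, the floor's static friction on B balances it: f₂ = 109 N (well within μ_s(m_A+m_B)g = 286.9 N).

f ≈ 109 N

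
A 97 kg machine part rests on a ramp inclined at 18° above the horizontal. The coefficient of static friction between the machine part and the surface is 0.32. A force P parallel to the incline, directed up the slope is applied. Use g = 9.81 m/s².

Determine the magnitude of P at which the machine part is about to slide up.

At impending motion up the slope, friction acts down-slope at its limit: f = μ_s N.
P is parallel to the surface, so N = m g cos θ = 905 N.
Along the incline: P = m g sin θ + μ_s N = 294 + 0.32×905 = 584 N.

P ≈ 584 N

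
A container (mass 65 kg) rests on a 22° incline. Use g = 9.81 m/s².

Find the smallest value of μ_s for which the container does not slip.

μ_s,min ≈ 0.404

At the slip threshold m g sin θ = μ_s m g cos θ, so μ_s,min = tan θ.
μ_s,min = tan 22° = 0.404.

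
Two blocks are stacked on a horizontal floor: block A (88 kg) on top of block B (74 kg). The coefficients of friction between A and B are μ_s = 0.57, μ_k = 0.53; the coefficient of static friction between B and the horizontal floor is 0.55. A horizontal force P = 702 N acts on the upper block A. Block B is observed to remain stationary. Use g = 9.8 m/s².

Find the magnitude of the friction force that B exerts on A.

f ≈ 457 N

Between the blocks, N₁ = m_A g = 862.4 N.
So the A–B interface can sustain at most μ_s N₁ = 491.6 N of static friction.
P = 702 N exceeds that limit, so A slips over B and the interface friction becomes kinetic: f₁ = μ_k N₁ = 0.53×862.4 = 457 N.
B experiences an equal 457 N forward from A (third law). B is in equilibrium, so the floor supplies f₂ = 457 N of static friction (limit μ_s(m_A+m_B)g = 873.2 N, not exceeded).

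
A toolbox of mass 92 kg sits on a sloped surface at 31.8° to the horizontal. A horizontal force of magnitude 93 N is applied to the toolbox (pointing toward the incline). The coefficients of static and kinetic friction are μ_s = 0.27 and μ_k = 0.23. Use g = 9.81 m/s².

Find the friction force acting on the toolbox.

f ≈ 188 N (up the incline)

The horizontal push has a component P sin θ into the surface, so N = m g cos θ + P sin θ = 767 + 49.01 = 816.1 N.
Parallel to the incline: P cos θ − m g sin θ = 79.04 − 475.6 = -396.5 N; the friction needed to balance this is 396.5 N acting up the slope.
Maximum static friction: μ_s N = 0.27 × 816.1 = 220.3 N.
The required 396.5 N exceeds the static limit, so the toolbox slides down-slope and f = μ_k N = 0.23×816.1 = 188 N.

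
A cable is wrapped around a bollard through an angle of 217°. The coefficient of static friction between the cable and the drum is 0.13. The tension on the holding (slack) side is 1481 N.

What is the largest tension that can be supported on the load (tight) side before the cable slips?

T_max ≈ 2420 N

At impending slip the capstan equation gives T₂/T₁ = e^{μβ} with β in radians.
β = 217° × π/180 = 3.787 rad.
e^{μβ} = e^{0.13×3.787} = 1.636.
T₂ = T₁ · e^{μβ} = 1481 × 1.636 = 2420 N.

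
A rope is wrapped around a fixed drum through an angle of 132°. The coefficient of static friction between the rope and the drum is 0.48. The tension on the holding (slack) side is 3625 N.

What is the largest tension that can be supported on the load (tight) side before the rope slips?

At impending slip the capstan equation gives T₂/T₁ = e^{μβ} with β in radians.
β = 132° × π/180 = 2.304 rad.
e^{μβ} = e^{0.48×2.304} = 3.022.
T₂ = T₁ · e^{μβ} = 3625 × 3.022 = 11000 N.

T_max ≈ 11000 N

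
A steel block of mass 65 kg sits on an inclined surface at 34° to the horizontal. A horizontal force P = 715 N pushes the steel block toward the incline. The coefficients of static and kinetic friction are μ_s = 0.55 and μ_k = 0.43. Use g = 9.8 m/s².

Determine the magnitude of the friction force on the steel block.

f ≈ 237 N (down the incline)

Normal direction: N = m g cos θ + P sin θ = 927.9 N.
Along the incline, the net driving force (taking up-slope positive) is P cos θ − m g sin θ = 592.8 − 356.2 = 236.6 N, so equilibrium requires friction f = -236.6 N (down-slope).
The limit of static friction is μ_s N = 510.4 N.
Since 236.6 N is within the 510.4 N limit, the steel block stays put and friction is exactly 237 N.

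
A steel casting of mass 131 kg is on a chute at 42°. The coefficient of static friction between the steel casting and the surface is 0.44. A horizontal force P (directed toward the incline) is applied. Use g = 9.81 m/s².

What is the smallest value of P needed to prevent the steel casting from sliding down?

The steel casting tends to slide down (tan θ > μ_s), so at the point of impending slip friction acts up-slope at its limit: f = μ_s N.
Perpendicular to the incline: N = m g cos θ + P sin θ.
Along the incline: P cos θ + μ_s N = m g sin θ, i.e. P cos θ + μ_s (m g cos θ + P sin θ) = m g sin θ.
Solving, P (cos θ + μ_s sin θ) = m g (sin θ − μ_s cos θ), so P = 1290×0.3421/1.038 = 424 N.

P_min ≈ 424 N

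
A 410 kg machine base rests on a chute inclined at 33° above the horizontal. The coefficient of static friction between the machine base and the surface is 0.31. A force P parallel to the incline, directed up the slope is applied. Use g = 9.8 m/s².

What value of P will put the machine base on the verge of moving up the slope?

At impending motion up the slope, friction acts down-slope at its limit: f = μ_s N.
P is parallel to the surface, so N = m g cos θ = 3370 N.
Along the incline: P = m g sin θ + μ_s N = 2190 + 0.31×3370 = 3230 N.

P ≈ 3230 N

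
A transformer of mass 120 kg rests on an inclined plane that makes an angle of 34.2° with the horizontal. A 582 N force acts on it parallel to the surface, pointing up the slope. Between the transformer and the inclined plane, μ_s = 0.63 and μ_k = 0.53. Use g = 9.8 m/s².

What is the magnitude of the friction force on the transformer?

f ≈ 79 N (up the incline)

Perpendicular to the surface, N = m g cos θ = 120·9.8·cos 34.2° = 972.6 N.
The friction needed for equilibrium is m g sin θ − P = 661 − 582 = 79.01 N, measured positive up-slope.
The static-friction ceiling is μ_s N = 0.63 × 972.6 = 612.8 N.
Since |79.01| ≤ 612.8 N, the transformer remains in static equilibrium and friction takes exactly the required value.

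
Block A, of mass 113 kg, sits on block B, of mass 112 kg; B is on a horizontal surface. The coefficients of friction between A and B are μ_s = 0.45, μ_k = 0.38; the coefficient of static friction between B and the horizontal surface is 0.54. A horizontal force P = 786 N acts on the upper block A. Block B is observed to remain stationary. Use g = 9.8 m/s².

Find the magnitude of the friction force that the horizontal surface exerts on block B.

The normal force B exerts on A is simply A's weight, N₁ = 1107 N.
Maximum static friction on A from B: μ_s N₁ = 0.45×1107 = 498.3 N.
Since P = 786 N > 498.3 N, A slides on B; the A–B friction is kinetic: f₁ = μ_k N₁ = 0.38×1107 = 421 N.
B experiences an equal 421 N forward from A (third law). B is in equilibrium, so the floor supplies f₂ = 421 N of static friction (limit μ_s(m_A+m_B)g = 1191 N, not exceeded).

f ≈ 421 N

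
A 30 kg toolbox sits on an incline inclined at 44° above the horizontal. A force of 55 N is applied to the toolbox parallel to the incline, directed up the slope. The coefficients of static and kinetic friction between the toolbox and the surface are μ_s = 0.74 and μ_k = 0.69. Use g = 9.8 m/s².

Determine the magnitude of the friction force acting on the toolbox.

The normal reaction is N = m g cos θ = 211.5 N.
The friction needed for equilibrium is m g sin θ − P = 204.2 − 55 = 149.2 N, measured positive up-slope.
Static friction can supply at most μ_s N = 156.5 N.
Since |149.2| ≤ 156.5 N, the toolbox remains in static equilibrium and friction takes exactly the required value.

f ≈ 149 N (up the incline)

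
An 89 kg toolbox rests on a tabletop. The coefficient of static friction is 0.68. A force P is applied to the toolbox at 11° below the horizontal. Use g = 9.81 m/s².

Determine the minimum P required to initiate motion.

P ≈ 697 N

N = m g + P sin α (the push presses the toolbox into the tabletop).
At impending slip, P cos α = μ_s N = μ_s (m g + P sin α).
Solving: P (cos α − μ_s sin α) = μ_s m g → P = 0.68×873/(cos 11° − 0.68 sin 11°) = 594/0.8519 = 697 N.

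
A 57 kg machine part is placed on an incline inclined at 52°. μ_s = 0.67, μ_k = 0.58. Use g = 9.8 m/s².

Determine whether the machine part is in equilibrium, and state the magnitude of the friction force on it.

f ≈ 199 N

N = m g cos θ = 344 N.
Down-slope weight component: m g sin θ = 440 N.
μ_s N = 230 N.
440 > 230 N, so it slides; kinetic friction f = μ_k N = 0.58×344 = 199 N.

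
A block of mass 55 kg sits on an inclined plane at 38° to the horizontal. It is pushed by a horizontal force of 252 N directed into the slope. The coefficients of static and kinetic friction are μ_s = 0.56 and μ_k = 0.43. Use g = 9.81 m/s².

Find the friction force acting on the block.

Normal direction: N = m g cos θ + P sin θ = 580.3 N.
Along the incline, the net driving force (taking up-slope positive) is P cos θ − m g sin θ = 198.6 − 332.2 = -133.6 N, so equilibrium requires friction f = 133.6 N (up-slope).
Maximum static friction: μ_s N = 0.56 × 580.3 = 325 N.
Since 133.6 N is within the 325 N limit, the block stays put and friction is exactly 134 N.

f ≈ 134 N (up the incline)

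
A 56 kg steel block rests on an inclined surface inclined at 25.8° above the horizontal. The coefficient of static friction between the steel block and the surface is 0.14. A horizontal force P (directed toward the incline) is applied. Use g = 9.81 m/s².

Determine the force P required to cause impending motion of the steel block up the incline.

P ≈ 367 N

At impending motion up the slope, friction acts down-slope at its limit: f = μ_s N.
Perpendicular to the incline: N = m g cos θ + P sin θ.
Along the incline: P cos θ = m g sin θ + μ_s N = m g sin θ + μ_s (m g cos θ + P sin θ).
Solving, P (cos θ − μ_s sin θ) = m g (sin θ + μ_s cos θ), so P = 56×9.81×(sin 25.8° + 0.14 cos 25.8°)/(cos 25.8° − 0.14 sin 25.8°) = 549×0.5613/0.8394 = 367 N.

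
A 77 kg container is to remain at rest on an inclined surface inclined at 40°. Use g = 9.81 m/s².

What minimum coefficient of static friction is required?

At the slip threshold m g sin θ = μ_s m g cos θ, so μ_s,min = tan θ.
μ_s,min = tan 40° = 0.839.

μ_s,min ≈ 0.839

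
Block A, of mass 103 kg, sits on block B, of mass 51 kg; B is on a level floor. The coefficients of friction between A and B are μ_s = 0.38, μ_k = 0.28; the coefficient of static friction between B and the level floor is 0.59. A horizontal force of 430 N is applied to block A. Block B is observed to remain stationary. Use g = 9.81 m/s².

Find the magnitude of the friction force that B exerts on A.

The normal force B exerts on A is simply A's weight, N₁ = 1010 N.
Maximum static friction on A from B: μ_s N₁ = 0.38×1010 = 384 N.
Since P = 430 N > 384 N, A slides on B; the A–B friction is kinetic: f₁ = μ_k N₁ = 0.28×1010 = 283 N.
By Newton's third law B feels 283 N forward from A. With B stationary, the floor's static friction on B balances it: f₂ = 283 N (well within μ_s(m_A+m_B)g = 891.3 N).

f ≈ 283 N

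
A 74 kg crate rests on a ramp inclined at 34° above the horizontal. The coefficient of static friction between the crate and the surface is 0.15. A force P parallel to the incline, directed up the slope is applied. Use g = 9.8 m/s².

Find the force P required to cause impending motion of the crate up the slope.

At impending motion up the slope, friction acts down-slope at its limit: f = μ_s N.
P is parallel to the surface, so N = m g cos θ = 601 N.
Along the incline: P = m g sin θ + μ_s N = 406 + 0.15×601 = 496 N.

P ≈ 496 N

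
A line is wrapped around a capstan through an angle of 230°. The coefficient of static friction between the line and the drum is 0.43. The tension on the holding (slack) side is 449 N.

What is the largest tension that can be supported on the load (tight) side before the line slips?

At impending slip the capstan equation gives T₂/T₁ = e^{μβ} with β in radians.
β = 230° × π/180 = 4.014 rad.
e^{μβ} = e^{0.43×4.014} = 5.619.
T₂ = T₁ · e^{μβ} = 449 × 5.619 = 2520 N.

T_max ≈ 2520 N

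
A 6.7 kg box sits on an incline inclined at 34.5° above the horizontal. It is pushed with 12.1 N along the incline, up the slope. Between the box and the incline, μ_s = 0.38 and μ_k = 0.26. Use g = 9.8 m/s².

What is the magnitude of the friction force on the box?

f ≈ 14.1 N (up the incline)

Perpendicular to the surface, N = m g cos θ = 6.7·9.8·cos 34.5° = 54.11 N.
The friction needed for equilibrium is m g sin θ − P = 37.19 − 12.1 = 25.09 N, measured positive up-slope.
Static friction can supply at most μ_s N = 20.56 N.
Since |25.09| > 20.56 N, static friction cannot hold it; the box slides down the incline and kinetic friction applies: f = μ_k N = 0.26 × 54.11 = 14.1 N.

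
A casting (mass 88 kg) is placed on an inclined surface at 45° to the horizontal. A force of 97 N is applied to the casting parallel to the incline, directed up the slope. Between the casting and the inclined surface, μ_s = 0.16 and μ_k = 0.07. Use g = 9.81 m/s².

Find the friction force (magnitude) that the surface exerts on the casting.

Perpendicular to the surface, N = m g cos θ = 88·9.81·cos 45° = 610.4 N.
For equilibrium along the incline the friction force must supply f = m g sin θ − P = 610.4 − 97 = 513.4 N (positive meaning up-slope).
Static friction can supply at most μ_s N = 97.67 N.
|513.4| exceeds 97.67 N, so the casting slips down-slope; friction is kinetic, f = μ_k N = 0.07×610.4 = 42.7 N.

f ≈ 42.7 N (up the incline)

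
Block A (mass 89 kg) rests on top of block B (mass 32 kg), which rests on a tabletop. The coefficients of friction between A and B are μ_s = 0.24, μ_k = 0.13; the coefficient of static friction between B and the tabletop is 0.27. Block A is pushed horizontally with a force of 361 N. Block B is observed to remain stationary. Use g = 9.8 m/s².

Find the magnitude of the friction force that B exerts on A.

The normal force B exerts on A is simply A's weight, N₁ = 872.2 N.
So the A–B interface can sustain at most μ_s N₁ = 209.3 N of static friction.
P = 361 N exceeds that limit, so A slips over B and the interface friction becomes kinetic: f₁ = μ_k N₁ = 0.13×872.2 = 113 N.
By Newton's third law B feels 113 N forward from A. With B stationary, the floor's static friction on B balances it: f₂ = 113 N (well within μ_s(m_A+m_B)g = 320.2 N).

f ≈ 113 N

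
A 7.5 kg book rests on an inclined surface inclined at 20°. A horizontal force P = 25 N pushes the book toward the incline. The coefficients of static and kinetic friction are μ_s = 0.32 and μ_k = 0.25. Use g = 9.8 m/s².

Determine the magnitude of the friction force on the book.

Resolve perpendicular to the incline: N = m g cos θ + P sin θ = 7.5×9.8×cos 20° + 25×sin 20° = 77.62 N.
Along the incline, the net driving force (taking up-slope positive) is P cos θ − m g sin θ = 23.49 − 25.14 = -1.646 N, so equilibrium requires friction f = 1.646 N (up-slope).
Maximum static friction: μ_s N = 0.32 × 77.62 = 24.84 N.
Since 1.646 N is within the 24.84 N limit, the book stays put and friction is exactly 1.65 N.

f ≈ 1.65 N (up the incline)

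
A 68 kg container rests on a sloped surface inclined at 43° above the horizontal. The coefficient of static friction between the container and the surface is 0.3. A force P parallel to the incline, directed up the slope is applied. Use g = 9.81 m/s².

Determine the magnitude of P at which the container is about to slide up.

At impending motion up the slope, friction acts down-slope at its limit: f = μ_s N.
P is parallel to the surface, so N = m g cos θ = 488 N.
Along the incline: P = m g sin θ + μ_s N = 455 + 0.3×488 = 601 N.

P ≈ 601 N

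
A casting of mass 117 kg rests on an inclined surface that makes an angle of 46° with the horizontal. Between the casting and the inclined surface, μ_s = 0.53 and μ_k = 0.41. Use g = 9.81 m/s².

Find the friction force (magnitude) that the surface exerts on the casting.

Normal force: N = m g cos θ = 117 × 9.81 × cos 46° = 797.3 N.
For equilibrium along the incline, friction must balance the weight component: f = m g sin θ = 825.6 N up the slope.
Static friction can supply at most μ_s N = 422.6 N.
|825.6| exceeds 422.6 N, so the casting slips down-slope; friction is kinetic, f = μ_k N = 0.41×797.3 = 327 N.

f ≈ 327 N (up the incline)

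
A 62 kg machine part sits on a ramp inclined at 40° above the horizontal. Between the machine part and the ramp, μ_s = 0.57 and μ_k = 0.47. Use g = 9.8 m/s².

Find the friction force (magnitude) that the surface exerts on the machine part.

Perpendicular to the surface, N = m g cos θ = 62·9.8·cos 40° = 465.4 N.
For equilibrium along the incline, friction must balance the weight component: f = m g sin θ = 390.6 N up the slope.
The static-friction ceiling is μ_s N = 0.57 × 465.4 = 265.3 N.
|390.6| exceeds 265.3 N, so the machine part slips down-slope; friction is kinetic, f = μ_k N = 0.47×465.4 = 219 N.

f ≈ 219 N (up the incline)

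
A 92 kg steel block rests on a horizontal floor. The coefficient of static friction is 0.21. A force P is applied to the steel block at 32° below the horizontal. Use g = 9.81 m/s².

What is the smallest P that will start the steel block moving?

N = m g + P sin α (the push presses the steel block into the horizontal floor).
At impending slip, P cos α = μ_s N = μ_s (m g + P sin α).
Solving: P (cos α − μ_s sin α) = μ_s m g → P = 0.21×903/(cos 32° − 0.21 sin 32°) = 190/0.7368 = 257 N.

P ≈ 257 N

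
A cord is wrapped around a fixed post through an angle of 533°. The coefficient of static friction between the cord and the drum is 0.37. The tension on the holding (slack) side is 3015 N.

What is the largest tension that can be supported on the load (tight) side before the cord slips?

At impending slip the capstan equation gives T₂/T₁ = e^{μβ} with β in radians.
β = 533° × π/180 = 9.303 rad.
e^{μβ} = e^{0.37×9.303} = 31.25.
T₂ = T₁ · e^{μβ} = 3015 × 31.25 = 94200 N.

T_max ≈ 94200 N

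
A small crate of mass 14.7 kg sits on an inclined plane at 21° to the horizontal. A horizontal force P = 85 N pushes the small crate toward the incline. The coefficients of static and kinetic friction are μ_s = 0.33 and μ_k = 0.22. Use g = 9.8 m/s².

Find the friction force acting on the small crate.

The horizontal push has a component P sin θ into the surface, so N = m g cos θ + P sin θ = 134.5 + 30.46 = 165 N.
Parallel to the incline: P cos θ − m g sin θ = 79.35 − 51.63 = 27.73 N; the friction needed to balance this is 27.73 N acting down the slope.
The limit of static friction is μ_s N = 54.43 N.
Since 27.73 N is within the 54.43 N limit, the small crate stays put and friction is exactly 27.7 N.

f ≈ 27.7 N (down the incline)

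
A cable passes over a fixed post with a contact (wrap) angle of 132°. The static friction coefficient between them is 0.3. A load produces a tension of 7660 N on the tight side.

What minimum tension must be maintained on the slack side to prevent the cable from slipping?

T_min ≈ 3840 N

Capstan equation at impending slip: T_tight/T_slack = e^{μβ}.
β = 132° = 2.304 rad; e^{μβ} = e^{0.3×2.304} = 1.996.
T_slack = T_tight / e^{μβ} = 7660 / 1.996 = 3840 N.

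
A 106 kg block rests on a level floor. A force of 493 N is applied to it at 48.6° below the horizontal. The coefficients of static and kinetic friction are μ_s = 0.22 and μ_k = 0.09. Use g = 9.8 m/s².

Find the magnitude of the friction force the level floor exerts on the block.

N = m g + P sin α = 1039 + 493×sin 48.6° = 1409 N.
Horizontally, friction must balance P cos α = 326 N.
μ_s N = 0.22 × 1409 = 309.9 N.
326 > 309.9 N → the block slides; f = μ_k N = 0.09×1409 = 127 N.

f ≈ 127 N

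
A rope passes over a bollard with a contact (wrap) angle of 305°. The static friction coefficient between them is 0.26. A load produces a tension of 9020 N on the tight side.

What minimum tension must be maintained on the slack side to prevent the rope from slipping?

T_min ≈ 2260 N

Capstan equation at impending slip: T_tight/T_slack = e^{μβ}.
β = 305° = 5.323 rad; e^{μβ} = e^{0.26×5.323} = 3.991.
T_slack = T_tight / e^{μβ} = 9020 / 3.991 = 2260 N.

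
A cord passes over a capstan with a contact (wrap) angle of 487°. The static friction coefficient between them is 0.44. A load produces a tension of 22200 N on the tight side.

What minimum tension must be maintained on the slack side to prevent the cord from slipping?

Capstan equation at impending slip: T_tight/T_slack = e^{μβ}.
β = 487° = 8.5 rad; e^{μβ} = e^{0.44×8.5} = 42.09.
T_slack = T_tight / e^{μβ} = 22200 / 42.09 = 527 N.

T_min ≈ 527 N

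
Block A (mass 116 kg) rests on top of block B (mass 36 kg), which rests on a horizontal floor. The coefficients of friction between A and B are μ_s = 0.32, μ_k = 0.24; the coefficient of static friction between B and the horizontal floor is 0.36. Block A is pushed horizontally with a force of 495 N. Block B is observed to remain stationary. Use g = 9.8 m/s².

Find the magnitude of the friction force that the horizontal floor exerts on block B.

f ≈ 273 N

The normal force B exerts on A is simply A's weight, N₁ = 1137 N.
So the A–B interface can sustain at most μ_s N₁ = 363.8 N of static friction.
P = 495 N exceeds that limit, so A slips over B and the interface friction becomes kinetic: f₁ = μ_k N₁ = 0.24×1137 = 273 N.
B experiences an equal 273 N forward from A (third law). B is in equilibrium, so the floor supplies f₂ = 273 N of static friction (limit μ_s(m_A+m_B)g = 536.3 N, not exceeded).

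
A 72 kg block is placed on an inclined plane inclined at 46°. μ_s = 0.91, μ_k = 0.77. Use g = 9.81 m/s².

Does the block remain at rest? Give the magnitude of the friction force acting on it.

N = m g cos θ = 491 N.
Down-slope weight component: m g sin θ = 508 N.
μ_s N = 446 N.
508 > 446 N, so it slides; kinetic friction f = μ_k N = 0.77×491 = 378 N.

f ≈ 378 N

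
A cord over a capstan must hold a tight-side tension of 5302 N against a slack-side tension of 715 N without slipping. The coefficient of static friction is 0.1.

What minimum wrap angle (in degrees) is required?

T₂/T₁ = e^{μβ} → β = ln(T₂/T₁)/μ.
β = ln(5302/715)/0.1 = 2.004/0.1 = 20.04 rad.
In degrees: β = 20.04 × 180/π = 1150°.

β_min ≈ 1150°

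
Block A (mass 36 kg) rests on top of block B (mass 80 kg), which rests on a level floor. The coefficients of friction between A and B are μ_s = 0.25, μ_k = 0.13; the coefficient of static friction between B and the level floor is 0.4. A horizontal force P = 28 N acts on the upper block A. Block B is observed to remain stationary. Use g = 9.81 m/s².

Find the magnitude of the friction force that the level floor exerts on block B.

f ≈ 28 N

The normal force B exerts on A is simply A's weight, N₁ = 353.2 N.
So the A–B interface can sustain at most μ_s N₁ = 88.29 N of static friction.
P = 28 N is within that limit, so A and B move together (both at rest); the A–B friction is simply f₁ = P = 28 N.
B experiences an equal 28 N forward from A (third law). B is in equilibrium, so the floor supplies f₂ = 28 N of static friction (limit μ_s(m_A+m_B)g = 455.2 N, not exceeded).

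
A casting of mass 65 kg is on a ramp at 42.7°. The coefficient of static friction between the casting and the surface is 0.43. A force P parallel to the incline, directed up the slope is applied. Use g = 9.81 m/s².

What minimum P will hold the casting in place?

The casting tends to slide down (tan θ > μ_s), so at the point of impending slip friction acts up-slope at its limit: f = μ_s N.
P is parallel to the surface, so N = m g cos θ = 469 N.
Along the incline: P + μ_s N = m g sin θ, so P = 432 − 0.43×469 = 231 N.

P_min ≈ 231 N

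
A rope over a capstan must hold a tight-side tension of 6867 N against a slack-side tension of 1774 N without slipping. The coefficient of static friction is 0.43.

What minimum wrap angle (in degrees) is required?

T₂/T₁ = e^{μβ} → β = ln(T₂/T₁)/μ.
β = ln(6867/1774)/0.43 = 1.353/0.43 = 3.148 rad.
In degrees: β = 3.148 × 180/π = 180°.

β_min ≈ 180°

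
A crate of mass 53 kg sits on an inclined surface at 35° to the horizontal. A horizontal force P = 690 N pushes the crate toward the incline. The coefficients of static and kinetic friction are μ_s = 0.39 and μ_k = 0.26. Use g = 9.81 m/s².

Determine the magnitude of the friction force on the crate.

f ≈ 267 N (down the incline)

Resolve perpendicular to the incline: N = m g cos θ + P sin θ = 53×9.81×cos 35° + 690×sin 35° = 821.7 N.
Along the incline, the net driving force (taking up-slope positive) is P cos θ − m g sin θ = 565.2 − 298.2 = 267 N, so equilibrium requires friction f = -267 N (down-slope).
Maximum static friction: μ_s N = 0.39 × 821.7 = 320.5 N.
Since 267 N is within the 320.5 N limit, the crate stays put and friction is exactly 267 N.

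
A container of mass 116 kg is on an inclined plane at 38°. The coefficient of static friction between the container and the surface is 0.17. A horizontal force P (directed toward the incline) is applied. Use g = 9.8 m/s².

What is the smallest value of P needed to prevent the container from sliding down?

P_min ≈ 613 N

The container tends to slide down (tan θ > μ_s), so at the point of impending slip friction acts up-slope at its limit: f = μ_s N.
Perpendicular to the incline: N = m g cos θ + P sin θ.
Along the incline: P cos θ + μ_s N = m g sin θ, i.e. P cos θ + μ_s (m g cos θ + P sin θ) = m g sin θ.
Solving, P (cos θ + μ_s sin θ) = m g (sin θ − μ_s cos θ), so P = 1140×0.4817/0.8927 = 613 N.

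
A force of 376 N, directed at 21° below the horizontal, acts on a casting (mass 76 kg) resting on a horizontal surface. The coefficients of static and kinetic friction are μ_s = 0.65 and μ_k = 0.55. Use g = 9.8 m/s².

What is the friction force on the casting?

Vertical equilibrium gives N = m g + P sin α = 879.5 N.
Horizontally, friction must balance P cos α = 351 N.
μ_s N = 0.65 × 879.5 = 571.7 N.
Since 351 N does not exceed the limit, the casting stays at rest and f = 351 N.

f ≈ 351 N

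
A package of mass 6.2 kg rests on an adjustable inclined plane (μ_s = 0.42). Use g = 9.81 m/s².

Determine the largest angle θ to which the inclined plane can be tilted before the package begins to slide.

At the slip threshold, m g sin θ = μ_s · m g cos θ, so tan θ = μ_s.
θ_max = arctan(0.42) = 22.8°.

θ_max ≈ 22.8°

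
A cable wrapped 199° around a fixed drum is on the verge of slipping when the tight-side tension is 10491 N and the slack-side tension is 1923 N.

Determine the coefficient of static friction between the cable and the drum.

T₂/T₁ = e^{μβ} → μ = ln(T₂/T₁)/β.
β = 199° = 3.473 rad.
μ = ln(10491/1923)/3.473 = ln(5.456)/3.473 = 0.488.

μ ≈ 0.488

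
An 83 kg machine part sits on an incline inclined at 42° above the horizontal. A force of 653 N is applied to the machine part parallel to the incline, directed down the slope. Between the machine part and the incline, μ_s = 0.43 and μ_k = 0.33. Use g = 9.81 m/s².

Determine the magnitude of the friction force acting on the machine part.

f ≈ 200 N (up the incline)

Normal force: N = m g cos θ = 83 × 9.81 × cos 42° = 605.1 N.
For equilibrium along the incline the friction force must supply f = m g sin θ + P = 544.8 + 653 = 1198 N (positive meaning up-slope).
The static-friction ceiling is μ_s N = 0.43 × 605.1 = 260.2 N.
Since |1198| > 260.2 N, static friction cannot hold it; the machine part slides down the incline and kinetic friction applies: f = μ_k N = 0.33 × 605.1 = 200 N.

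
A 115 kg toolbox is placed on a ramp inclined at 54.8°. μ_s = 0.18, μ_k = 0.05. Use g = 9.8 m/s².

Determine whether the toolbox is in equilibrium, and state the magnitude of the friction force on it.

N = m g cos θ = 650 N.
Down-slope weight component: m g sin θ = 921 N.
μ_s N = 117 N.
921 > 117 N, so it slides; kinetic friction f = μ_k N = 0.05×650 = 32.5 N.

f ≈ 32.5 N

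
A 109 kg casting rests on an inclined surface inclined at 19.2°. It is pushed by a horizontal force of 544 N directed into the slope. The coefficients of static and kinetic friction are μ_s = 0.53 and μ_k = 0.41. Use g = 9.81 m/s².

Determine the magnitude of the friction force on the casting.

Resolve perpendicular to the incline: N = m g cos θ + P sin θ = 109×9.81×cos 19.2° + 544×sin 19.2° = 1189 N.
Parallel to the incline: P cos θ − m g sin θ = 513.7 − 351.7 = 162.1 N; the friction needed to balance this is 162.1 N acting down the slope.
The limit of static friction is μ_s N = 630 N.
Since 162.1 N is within the 630 N limit, the casting stays put and friction is exactly 162 N.

f ≈ 162 N (down the incline)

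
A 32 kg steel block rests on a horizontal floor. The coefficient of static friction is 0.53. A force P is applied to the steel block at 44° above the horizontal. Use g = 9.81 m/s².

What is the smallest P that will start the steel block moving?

P ≈ 153 N

N = m g − P sin α (the pull lifts the steel block).
At impending slip, P cos α = μ_s N = μ_s (m g − P sin α).
Solving: P (cos α + μ_s sin α) = μ_s m g → P = 0.53×314/(cos 44° + 0.53 sin 44°) = 166/1.088 = 153 N.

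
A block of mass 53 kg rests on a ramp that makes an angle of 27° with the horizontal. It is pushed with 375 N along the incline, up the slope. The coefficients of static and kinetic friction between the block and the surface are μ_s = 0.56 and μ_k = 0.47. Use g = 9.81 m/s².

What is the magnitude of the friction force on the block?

The normal reaction is N = m g cos θ = 463.3 N.
For equilibrium along the incline the friction force must supply f = m g sin θ − P = 236 − 375 = -139 N (positive meaning up-slope).
Maximum static friction available: μ_s N = 0.56 × 463.3 = 259.4 N.
Since |-139| ≤ 259.4 N, static friction is sufficient; f equals the required value, not μ_s N.

f ≈ 139 N (down the incline)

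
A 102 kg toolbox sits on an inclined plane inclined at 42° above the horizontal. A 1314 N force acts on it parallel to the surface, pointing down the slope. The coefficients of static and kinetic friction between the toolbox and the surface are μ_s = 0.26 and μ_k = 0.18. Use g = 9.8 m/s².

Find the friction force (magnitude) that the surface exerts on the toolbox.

f ≈ 134 N (up the incline)

Normal force: N = m g cos θ = 102 × 9.8 × cos 42° = 742.8 N.
The friction needed for equilibrium is m g sin θ + P = 668.9 + 1314 = 1983 N, measured positive up-slope.
Maximum static friction available: μ_s N = 0.26 × 742.8 = 193.1 N.
Since |1983| > 193.1 N, static friction cannot hold it; the toolbox slides down the incline and kinetic friction applies: f = μ_k N = 0.18 × 742.8 = 134 N.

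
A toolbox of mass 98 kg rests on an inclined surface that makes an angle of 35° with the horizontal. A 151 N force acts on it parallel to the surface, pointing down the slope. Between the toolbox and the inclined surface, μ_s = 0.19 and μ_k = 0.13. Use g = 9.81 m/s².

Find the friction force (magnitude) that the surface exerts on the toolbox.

f ≈ 102 N (up the incline)

The normal reaction is N = m g cos θ = 787.5 N.
Parallel to the incline, ΣF = 0 gives f = m g sin θ + P = 551.4 + 151 = 702.4 N (up-slope positive).
Maximum static friction available: μ_s N = 0.19 × 787.5 = 149.6 N.
Since |702.4| > 149.6 N, static friction cannot hold it; the toolbox slides down the incline and kinetic friction applies: f = μ_k N = 0.13 × 787.5 = 102 N.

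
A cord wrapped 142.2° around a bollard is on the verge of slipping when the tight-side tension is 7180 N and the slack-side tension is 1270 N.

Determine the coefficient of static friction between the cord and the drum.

T₂/T₁ = e^{μβ} → μ = ln(T₂/T₁)/β.
β = 142.2° = 2.482 rad.
μ = ln(7180/1270)/2.482 = ln(5.654)/2.482 = 0.698.

μ ≈ 0.698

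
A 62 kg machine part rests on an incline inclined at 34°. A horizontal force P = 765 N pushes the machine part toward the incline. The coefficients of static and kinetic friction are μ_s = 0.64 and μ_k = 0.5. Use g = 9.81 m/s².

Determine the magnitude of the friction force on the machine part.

The horizontal push has a component P sin θ into the surface, so N = m g cos θ + P sin θ = 504.2 + 427.8 = 932 N.
Along the incline, the net driving force (taking up-slope positive) is P cos θ − m g sin θ = 634.2 − 340.1 = 294.1 N, so equilibrium requires friction f = -294.1 N (down-slope).
The limit of static friction is μ_s N = 596.5 N.
|f_req| = 294.1 ≤ 596.5 N → the machine part is in equilibrium; friction equals the required value.

f ≈ 294 N (down the incline)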